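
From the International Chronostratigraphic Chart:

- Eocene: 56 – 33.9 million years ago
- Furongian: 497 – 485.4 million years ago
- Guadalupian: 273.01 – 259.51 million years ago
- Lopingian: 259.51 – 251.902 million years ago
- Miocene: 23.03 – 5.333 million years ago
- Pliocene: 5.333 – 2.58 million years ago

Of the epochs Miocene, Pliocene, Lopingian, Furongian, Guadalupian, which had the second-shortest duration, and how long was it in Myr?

Durations: Miocene 17.697; Pliocene 2.753; Lopingian 7.608; Furongian 11.6; Guadalupian 13.5 Myr.
Sorted shortest-first: Pliocene (2.753), Lopingian (7.608), Furongian (11.6), Guadalupian (13.5), Miocene (17.697).
The second shortest is Lopingian at 7.608 Myr.

Lopingian, 7.608 million years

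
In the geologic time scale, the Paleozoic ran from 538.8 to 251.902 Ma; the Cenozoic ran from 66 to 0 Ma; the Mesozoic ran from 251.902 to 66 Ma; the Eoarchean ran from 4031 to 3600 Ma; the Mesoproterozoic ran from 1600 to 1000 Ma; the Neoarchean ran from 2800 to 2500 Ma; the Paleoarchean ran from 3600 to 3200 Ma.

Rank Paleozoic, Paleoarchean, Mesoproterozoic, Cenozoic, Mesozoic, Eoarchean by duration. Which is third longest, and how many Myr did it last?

Start − end for each: Paleozoic 538.8 − 251.902 = 286.898; Paleoarchean 3600 − 3200 = 400; Mesoproterozoic 1600 − 1000 = 600; Cenozoic 66 − 0 = 66; Mesozoic 251.902 − 66 = 185.902; Eoarchean 4031 − 3600 = 431.
Ranking these from longest: Mesoproterozoic > Eoarchean > Paleoarchean > Paleozoic > Mesozoic > Cenozoic.
Position 3 in that ranking is Paleoarchean, which lasted 400 Myr.

Paleoarchean, 400 million years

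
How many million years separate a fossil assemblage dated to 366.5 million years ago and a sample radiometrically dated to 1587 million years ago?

1220.5 million years

1587 − 366.5 = 1220.5 million years.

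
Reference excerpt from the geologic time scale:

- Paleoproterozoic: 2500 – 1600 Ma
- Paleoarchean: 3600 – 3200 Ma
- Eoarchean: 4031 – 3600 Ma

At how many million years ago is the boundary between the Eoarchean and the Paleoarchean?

The Eoarchean ends and the Paleoarchean begins at 3600 Ma.

3600 Ma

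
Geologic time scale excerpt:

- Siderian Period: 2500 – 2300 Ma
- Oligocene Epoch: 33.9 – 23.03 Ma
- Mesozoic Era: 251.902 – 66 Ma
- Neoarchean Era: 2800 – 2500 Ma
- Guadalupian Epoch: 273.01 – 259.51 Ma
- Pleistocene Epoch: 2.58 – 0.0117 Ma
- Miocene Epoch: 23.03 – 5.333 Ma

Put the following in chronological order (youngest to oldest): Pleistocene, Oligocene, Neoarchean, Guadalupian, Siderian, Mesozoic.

Pleistocene, Oligocene, Mesozoic, Guadalupian, Siderian, Neoarchean

Sorting by start age (ascending Ma, since larger Ma = older): Pleistocene start 2.58, Oligocene start 33.9, Mesozoic start 251.902, Guadalupian start 273.01, Siderian start 2500, Neoarchean start 2800.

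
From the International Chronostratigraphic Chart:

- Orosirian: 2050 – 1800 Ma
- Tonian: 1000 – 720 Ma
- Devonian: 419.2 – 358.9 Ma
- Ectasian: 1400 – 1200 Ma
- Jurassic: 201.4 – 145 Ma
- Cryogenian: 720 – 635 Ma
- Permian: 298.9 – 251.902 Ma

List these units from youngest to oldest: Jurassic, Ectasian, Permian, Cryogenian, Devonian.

Read off each span (Ma): Jurassic 201.4–145; Ectasian 1400–1200; Permian 298.9–251.902; Cryogenian 720–635; Devonian 419.2–358.9.
Larger Ma is older, so oldest→youngest is Ectasian, Cryogenian, Devonian, Permian, Jurassic; reverse it for youngest→oldest.

Jurassic → Permian → Devonian → Cryogenian → Ectasian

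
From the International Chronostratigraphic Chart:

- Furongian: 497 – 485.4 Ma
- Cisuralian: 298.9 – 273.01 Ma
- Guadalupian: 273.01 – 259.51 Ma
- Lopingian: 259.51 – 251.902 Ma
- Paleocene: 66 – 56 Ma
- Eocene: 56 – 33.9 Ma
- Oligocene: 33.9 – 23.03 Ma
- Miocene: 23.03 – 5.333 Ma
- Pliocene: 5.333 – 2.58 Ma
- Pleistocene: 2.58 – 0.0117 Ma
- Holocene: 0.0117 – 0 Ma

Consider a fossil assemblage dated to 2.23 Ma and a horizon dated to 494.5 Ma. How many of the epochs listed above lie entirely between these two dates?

The older date is 494.5 Ma and the younger is 2.23 Ma.
Epochs with start < 494.5 and end > 2.23 Ma: Cisuralian (298.9–273.01), Guadalupian (273.01–259.51), Lopingian (259.51–251.902), Paleocene (66–56), Eocene (56–33.9), Oligocene (33.9–23.03), Miocene (23.03–5.333), Pliocene (5.333–2.58).
That is 8 complete epochs.

8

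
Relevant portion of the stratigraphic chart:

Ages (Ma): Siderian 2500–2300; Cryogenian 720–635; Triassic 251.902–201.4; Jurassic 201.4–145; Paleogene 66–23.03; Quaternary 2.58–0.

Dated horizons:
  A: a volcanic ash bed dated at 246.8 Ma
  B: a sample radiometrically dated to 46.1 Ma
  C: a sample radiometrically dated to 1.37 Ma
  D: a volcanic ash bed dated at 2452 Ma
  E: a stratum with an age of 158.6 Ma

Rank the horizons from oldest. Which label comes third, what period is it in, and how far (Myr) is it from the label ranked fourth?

Larger Ma means older, so oldest first: D 2452 > A 246.8 > E 158.6 > B 46.1 > C 1.37.
Counting 3 along gives E (158.6 Ma); the excerpt puts that inside the Jurassic, 201.4–145 Ma.
Next in line is B (46.1 Ma), and 158.6 − 46.1 = 112.5 Myr.

E, in the Jurassic; 112.5 million years to B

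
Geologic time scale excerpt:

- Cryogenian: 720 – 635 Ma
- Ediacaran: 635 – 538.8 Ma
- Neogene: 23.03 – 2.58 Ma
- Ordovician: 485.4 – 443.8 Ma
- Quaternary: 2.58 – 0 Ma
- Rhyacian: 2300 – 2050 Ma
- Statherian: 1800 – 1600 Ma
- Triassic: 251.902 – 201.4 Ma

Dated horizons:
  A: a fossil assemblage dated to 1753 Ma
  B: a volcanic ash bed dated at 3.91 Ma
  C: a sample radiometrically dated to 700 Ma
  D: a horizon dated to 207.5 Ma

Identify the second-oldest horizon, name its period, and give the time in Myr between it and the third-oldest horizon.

Sorted oldest-first by Ma: A (1753), C (700), D (207.5), B (3.91).
The second oldest is C at 700 Ma, which lies in 720–635 Ma: the Cryogenian.
The third oldest is D at 207.5 Ma; separation = |700 − 207.5| = 492.5 Myr.

C, in the Cryogenian; 492.5 million years to D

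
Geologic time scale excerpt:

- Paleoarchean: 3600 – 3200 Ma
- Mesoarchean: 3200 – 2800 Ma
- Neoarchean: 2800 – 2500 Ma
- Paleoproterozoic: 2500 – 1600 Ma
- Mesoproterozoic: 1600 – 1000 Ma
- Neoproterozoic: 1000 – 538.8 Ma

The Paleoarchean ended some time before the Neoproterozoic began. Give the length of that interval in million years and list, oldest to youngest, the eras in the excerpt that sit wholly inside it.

2200 million years; Mesoarchean, Neoarchean, Paleoproterozoic, Mesoproterozoic

The Paleoarchean closes at 3200 Ma and the Neoproterozoic opens at 1000 Ma, so the interval is 3200 − 1000 = 2200 Myr.
An era fits inside if it starts at or after 3200 Ma and ends at or before 1000 Ma; oldest first that gives Mesoarchean, Neoarchean, Paleoproterozoic, Mesoproterozoic.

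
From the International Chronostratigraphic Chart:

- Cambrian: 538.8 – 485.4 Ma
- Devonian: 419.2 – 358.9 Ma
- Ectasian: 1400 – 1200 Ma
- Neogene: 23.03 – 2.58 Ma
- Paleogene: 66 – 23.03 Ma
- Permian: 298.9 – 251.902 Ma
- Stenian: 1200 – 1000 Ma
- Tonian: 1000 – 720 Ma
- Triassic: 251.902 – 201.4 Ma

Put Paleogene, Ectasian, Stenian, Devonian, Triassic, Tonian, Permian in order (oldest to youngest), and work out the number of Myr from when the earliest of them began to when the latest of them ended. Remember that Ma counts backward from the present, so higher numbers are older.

Ectasian, Stenian, Tonian, Devonian, Permian, Triassic, Paleogene; total span 1376.97 Myr

From the excerpt: Paleogene 66–23.03; Ectasian 1400–1200; Stenian 1200–1000; Devonian 419.2–358.9; Triassic 251.902–201.4; Tonian 1000–720; Permian 298.9–251.902 (Ma).
Larger Ma is earlier, so the oldest is Ectasian and the youngest is Paleogene; oldest to youngest: Ectasian, Stenian, Tonian, Devonian, Permian, Triassic, Paleogene.
Oldest start 1400 minus youngest end 23.03 gives 1376.97 Myr overall.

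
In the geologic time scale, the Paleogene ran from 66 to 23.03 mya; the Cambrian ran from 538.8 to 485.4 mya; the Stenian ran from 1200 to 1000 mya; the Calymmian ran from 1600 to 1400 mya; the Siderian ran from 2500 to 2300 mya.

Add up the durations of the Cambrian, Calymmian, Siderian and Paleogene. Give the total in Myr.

496.37 million years

Duration is start − end for each: (538.8 − 485.4) + (1600 − 1400) + (2500 − 2300) + (66 − 23.03).
That is 53.4 + 200 + 200 + 42.97, which totals 496.37 million years.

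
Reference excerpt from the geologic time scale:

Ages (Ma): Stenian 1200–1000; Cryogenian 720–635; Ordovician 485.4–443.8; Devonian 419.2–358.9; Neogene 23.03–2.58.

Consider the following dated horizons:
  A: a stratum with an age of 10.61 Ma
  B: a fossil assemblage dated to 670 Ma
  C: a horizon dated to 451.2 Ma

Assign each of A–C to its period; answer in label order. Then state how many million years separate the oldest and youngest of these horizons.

A — Neogene; B — Cryogenian; C — Ordovician; span 659.39 million years

Match each age against the start–end ranges in the excerpt: A = 10.61 Ma → Neogene (23.03–2.58); B = 670 Ma → Cryogenian (720–635); C = 451.2 Ma → Ordovician (485.4–443.8).
The largest age is 670 Ma and the smallest is 10.61 Ma; their difference is 659.39 Myr.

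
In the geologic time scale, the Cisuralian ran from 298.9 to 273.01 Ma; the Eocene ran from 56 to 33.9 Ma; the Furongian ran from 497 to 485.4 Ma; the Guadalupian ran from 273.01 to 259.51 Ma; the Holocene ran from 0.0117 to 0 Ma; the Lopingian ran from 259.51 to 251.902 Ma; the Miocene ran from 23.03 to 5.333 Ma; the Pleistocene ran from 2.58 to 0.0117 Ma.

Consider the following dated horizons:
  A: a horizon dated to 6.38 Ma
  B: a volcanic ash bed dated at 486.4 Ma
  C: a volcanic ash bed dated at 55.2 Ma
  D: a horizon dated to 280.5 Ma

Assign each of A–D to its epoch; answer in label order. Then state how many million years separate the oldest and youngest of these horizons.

A — Miocene; B — Furongian; C — Eocene; D — Cisuralian; span 480.02 million years

Match each age against the start–end ranges in the excerpt: A = 6.38 Ma → Miocene (23.03–5.333); B = 486.4 Ma → Furongian (497–485.4); C = 55.2 Ma → Eocene (56–33.9); D = 280.5 Ma → Cisuralian (298.9–273.01).
The largest age is 486.4 Ma and the smallest is 6.38 Ma; their difference is 480.02 Myr.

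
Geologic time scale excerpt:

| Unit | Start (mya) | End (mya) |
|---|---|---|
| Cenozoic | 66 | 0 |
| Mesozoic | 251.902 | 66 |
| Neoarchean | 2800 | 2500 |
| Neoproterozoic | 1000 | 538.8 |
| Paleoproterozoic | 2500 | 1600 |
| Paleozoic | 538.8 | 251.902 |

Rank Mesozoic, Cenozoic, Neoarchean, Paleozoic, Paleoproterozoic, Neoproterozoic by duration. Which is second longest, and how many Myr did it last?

Neoproterozoic, 461.2 million years

Durations: Mesozoic 185.902; Cenozoic 66; Neoarchean 300; Paleozoic 286.898; Paleoproterozoic 900; Neoproterozoic 461.2 Myr.
Sorted longest-first: Paleoproterozoic (900), Neoproterozoic (461.2), Neoarchean (300), Paleozoic (286.898), Mesozoic (185.902), Cenozoic (66).
The second longest is Neoproterozoic at 461.2 Myr.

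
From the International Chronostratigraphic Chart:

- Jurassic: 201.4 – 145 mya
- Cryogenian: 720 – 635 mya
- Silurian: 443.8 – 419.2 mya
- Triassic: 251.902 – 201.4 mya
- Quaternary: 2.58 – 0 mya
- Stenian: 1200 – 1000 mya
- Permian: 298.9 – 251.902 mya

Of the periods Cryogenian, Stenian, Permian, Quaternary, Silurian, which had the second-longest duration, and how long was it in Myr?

Durations: Cryogenian 85; Stenian 200; Permian 46.998; Quaternary 2.58; Silurian 24.6 Myr.
Sorted longest-first: Stenian (200), Cryogenian (85), Permian (46.998), Silurian (24.6), Quaternary (2.58).
The second longest is Cryogenian at 85 Myr.

Cryogenian, 85 million years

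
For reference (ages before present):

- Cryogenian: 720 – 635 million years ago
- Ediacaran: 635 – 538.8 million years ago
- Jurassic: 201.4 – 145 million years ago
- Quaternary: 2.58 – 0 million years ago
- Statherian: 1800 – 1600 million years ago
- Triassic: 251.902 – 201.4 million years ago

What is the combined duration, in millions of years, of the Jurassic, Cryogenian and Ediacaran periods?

Duration is start − end for each: (201.4 − 145) + (720 − 635) + (635 − 538.8).
That is 56.4 + 85 + 96.2, which totals 237.6 million years.

237.6 million years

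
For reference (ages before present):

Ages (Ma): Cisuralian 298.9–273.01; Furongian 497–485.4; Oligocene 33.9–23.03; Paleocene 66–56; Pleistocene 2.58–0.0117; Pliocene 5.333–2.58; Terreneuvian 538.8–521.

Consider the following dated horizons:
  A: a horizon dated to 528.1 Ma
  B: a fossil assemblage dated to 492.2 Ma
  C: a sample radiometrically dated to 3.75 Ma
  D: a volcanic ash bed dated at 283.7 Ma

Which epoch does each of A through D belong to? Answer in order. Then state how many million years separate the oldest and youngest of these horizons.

A — Terreneuvian; B — Furongian; C — Pliocene; D — Cisuralian; span 524.35 million years

A: 528.1 Ma lies in 538.8–521 Ma, so Terreneuvian.
B: 492.2 Ma lies in 497–485.4 Ma, so Furongian.
C: 3.75 Ma lies in 5.333–2.58 Ma, so Pliocene.
D: 283.7 Ma lies in 298.9–273.01 Ma, so Cisuralian.
Oldest = 528.1 Ma, youngest = 3.75 Ma → span 524.35 Myr.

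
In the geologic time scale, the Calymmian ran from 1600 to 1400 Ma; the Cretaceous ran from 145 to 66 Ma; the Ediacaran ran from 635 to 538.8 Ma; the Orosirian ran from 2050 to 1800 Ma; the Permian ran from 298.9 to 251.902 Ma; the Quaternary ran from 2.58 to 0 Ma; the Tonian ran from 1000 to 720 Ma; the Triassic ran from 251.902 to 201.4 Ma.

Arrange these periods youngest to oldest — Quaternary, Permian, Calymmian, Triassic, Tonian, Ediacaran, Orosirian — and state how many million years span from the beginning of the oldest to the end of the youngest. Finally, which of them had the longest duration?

From the excerpt: Quaternary 2.58–0; Permian 298.9–251.902; Calymmian 1600–1400; Triassic 251.902–201.4; Tonian 1000–720; Ediacaran 635–538.8; Orosirian 2050–1800 (Ma).
Larger Ma is earlier, so the oldest is Orosirian and the youngest is Quaternary; youngest to oldest: Quaternary, Triassic, Permian, Ediacaran, Tonian, Calymmian, Orosirian.
Oldest start 2050 minus youngest end 0 gives 2050 Myr overall.
Individual lengths (start − end): Calymmian 200; Triassic 50.502; Quaternary 2.58; Ediacaran 96.2; Permian 46.998; Orosirian 250; Tonian 280. The largest is Tonian at 280 Myr.

Quaternary, Triassic, Permian, Ediacaran, Tonian, Calymmian, Orosirian; total span 2050 Myr; longest is Tonian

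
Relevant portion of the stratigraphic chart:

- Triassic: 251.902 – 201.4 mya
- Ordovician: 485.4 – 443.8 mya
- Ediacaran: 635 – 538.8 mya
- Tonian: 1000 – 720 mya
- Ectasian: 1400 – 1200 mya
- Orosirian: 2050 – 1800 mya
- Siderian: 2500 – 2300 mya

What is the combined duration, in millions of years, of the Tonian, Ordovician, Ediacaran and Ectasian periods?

617.8 million years

Each duration: Tonian = 280; Ordovician = 41.6; Ediacaran = 96.2; Ectasian = 200.
Sum: 280 + 41.6 + 96.2 + 200 = 617.8 Myr.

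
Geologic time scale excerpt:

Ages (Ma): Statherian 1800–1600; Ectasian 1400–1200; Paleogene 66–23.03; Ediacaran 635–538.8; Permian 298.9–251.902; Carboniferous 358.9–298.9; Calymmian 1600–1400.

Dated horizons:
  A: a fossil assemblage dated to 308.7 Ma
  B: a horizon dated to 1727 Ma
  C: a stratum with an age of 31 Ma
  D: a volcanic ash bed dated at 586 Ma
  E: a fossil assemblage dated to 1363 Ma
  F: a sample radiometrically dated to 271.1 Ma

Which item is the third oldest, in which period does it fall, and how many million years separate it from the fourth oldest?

Sorted oldest-first by Ma: B (1727), E (1363), D (586), A (308.7), F (271.1), C (31).
The third oldest is D at 586 Ma, which lies in 635–538.8 Ma: the Ediacaran.
The fourth oldest is A at 308.7 Ma; separation = |586 − 308.7| = 277.3 Myr.

D, in the Ediacaran; 277.3 million years to A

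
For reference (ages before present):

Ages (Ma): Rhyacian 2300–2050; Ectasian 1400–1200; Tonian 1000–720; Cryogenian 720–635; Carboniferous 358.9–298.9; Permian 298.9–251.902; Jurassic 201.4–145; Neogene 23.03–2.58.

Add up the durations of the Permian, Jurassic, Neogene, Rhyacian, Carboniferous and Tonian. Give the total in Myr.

713.848 million years

Duration is start − end for each: (298.9 − 251.902) + (201.4 − 145) + (23.03 − 2.58) + (2300 − 2050) + (358.9 − 298.9) + (1000 − 720).
That is 46.998 + 56.4 + 20.45 + 250 + 60 + 280, which totals 713.848 million years.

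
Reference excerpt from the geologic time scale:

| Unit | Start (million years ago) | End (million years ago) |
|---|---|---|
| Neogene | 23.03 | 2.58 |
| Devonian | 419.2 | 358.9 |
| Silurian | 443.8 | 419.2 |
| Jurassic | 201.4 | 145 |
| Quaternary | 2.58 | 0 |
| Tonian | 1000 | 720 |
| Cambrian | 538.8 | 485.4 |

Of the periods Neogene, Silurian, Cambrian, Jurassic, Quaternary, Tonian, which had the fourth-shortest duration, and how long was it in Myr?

Start − end for each: Neogene 23.03 − 2.58 = 20.45; Silurian 443.8 − 419.2 = 24.6; Cambrian 538.8 − 485.4 = 53.4; Jurassic 201.4 − 145 = 56.4; Quaternary 2.58 − 0 = 2.58; Tonian 1000 − 720 = 280.
Ranking these from shortest: Quaternary < Neogene < Silurian < Cambrian < Jurassic < Tonian.
Position 4 in that ranking is Cambrian, which lasted 53.4 Myr.

Cambrian, 53.4 million years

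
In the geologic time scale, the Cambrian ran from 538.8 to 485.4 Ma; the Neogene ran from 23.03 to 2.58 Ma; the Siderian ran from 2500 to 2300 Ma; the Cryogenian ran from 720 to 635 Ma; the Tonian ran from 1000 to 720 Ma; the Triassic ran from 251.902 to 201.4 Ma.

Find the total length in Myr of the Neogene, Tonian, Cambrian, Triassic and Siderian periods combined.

Each duration: Neogene = 20.45; Tonian = 280; Cambrian = 53.4; Triassic = 50.502; Siderian = 200.
Sum: 20.45 + 280 + 53.4 + 50.502 + 200 = 604.352 Myr.

604.352 million years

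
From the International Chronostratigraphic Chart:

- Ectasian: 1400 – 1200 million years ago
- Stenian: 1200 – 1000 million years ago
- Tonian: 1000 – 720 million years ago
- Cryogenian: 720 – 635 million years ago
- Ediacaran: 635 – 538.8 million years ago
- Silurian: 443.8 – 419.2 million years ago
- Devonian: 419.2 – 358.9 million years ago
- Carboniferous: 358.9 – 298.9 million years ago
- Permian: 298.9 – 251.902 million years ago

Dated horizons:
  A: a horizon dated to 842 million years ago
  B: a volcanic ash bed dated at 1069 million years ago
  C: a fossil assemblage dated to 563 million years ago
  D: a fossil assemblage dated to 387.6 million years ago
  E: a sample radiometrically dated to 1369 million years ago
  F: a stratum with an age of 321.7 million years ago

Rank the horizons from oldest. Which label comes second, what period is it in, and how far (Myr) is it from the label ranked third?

B, in the Stenian; 227 million years to A

Sorted oldest-first by Ma: E (1369), B (1069), A (842), C (563), D (387.6), F (321.7).
The second oldest is B at 1069 Ma, which lies in 1200–1000 Ma: the Stenian.
The third oldest is A at 842 Ma; separation = |1069 − 842| = 227 Myr.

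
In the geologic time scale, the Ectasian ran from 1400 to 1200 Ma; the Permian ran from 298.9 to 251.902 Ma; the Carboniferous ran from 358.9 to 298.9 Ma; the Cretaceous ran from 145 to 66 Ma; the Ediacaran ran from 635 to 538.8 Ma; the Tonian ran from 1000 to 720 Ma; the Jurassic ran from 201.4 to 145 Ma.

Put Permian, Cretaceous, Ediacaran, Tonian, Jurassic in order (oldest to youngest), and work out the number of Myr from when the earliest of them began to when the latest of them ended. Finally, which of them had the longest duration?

Start ages (Ma): Tonian 1000, Ediacaran 635, Permian 298.9, Jurassic 201.4, Cretaceous 145.
Ordered oldest to youngest: Tonian, Ediacaran, Permian, Jurassic, Cretaceous.
Span = 1000 − 66 = 934 Myr.
Durations: Ediacaran 96.2, Permian 46.998, Tonian 280, Jurassic 56.4, Cretaceous 79 → longest is Tonian (280 Myr).

Tonian, Ediacaran, Permian, Jurassic, Cretaceous; total span 934 Myr; longest is Tonian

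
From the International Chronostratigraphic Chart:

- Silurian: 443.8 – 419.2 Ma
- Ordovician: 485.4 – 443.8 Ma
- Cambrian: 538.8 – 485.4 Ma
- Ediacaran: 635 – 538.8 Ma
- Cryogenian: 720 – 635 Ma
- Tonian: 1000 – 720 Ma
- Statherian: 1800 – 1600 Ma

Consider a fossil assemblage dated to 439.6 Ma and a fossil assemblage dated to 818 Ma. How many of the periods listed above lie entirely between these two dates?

4

The older date is 818 Ma and the younger is 439.6 Ma.
Periods with start < 818 and end > 439.6 Ma: Cryogenian (720–635), Ediacaran (635–538.8), Cambrian (538.8–485.4), Ordovician (485.4–443.8).
That is 4 complete periods.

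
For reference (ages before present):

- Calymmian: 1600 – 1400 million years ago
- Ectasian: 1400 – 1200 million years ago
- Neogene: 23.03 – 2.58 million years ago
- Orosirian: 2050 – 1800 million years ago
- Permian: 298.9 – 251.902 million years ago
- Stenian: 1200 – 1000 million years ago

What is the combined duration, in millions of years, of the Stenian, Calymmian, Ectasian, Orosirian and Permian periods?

Each duration: Stenian = 200; Calymmian = 200; Ectasian = 200; Orosirian = 250; Permian = 46.998.
Sum: 200 + 200 + 200 + 250 + 46.998 = 896.998 Myr.

896.998 million years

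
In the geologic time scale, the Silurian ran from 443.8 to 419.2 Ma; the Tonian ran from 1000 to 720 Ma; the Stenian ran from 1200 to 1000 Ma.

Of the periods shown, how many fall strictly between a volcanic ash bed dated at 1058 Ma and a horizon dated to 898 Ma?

0

Checking each listed span, none has both start < 1058 Ma and end > 898 Ma — every period straddles one of the two dates or lies outside them — so the count is 0.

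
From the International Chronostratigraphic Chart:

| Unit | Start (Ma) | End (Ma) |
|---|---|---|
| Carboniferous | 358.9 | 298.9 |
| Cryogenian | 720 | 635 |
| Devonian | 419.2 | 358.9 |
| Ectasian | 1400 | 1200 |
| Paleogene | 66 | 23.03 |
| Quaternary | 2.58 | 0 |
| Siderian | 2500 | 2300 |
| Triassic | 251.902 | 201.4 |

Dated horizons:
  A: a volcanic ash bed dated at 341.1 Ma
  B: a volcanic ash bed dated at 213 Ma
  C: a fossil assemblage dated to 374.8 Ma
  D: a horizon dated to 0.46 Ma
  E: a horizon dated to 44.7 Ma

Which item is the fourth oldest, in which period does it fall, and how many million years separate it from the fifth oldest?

Sorted oldest-first by Ma: C (374.8), A (341.1), B (213), E (44.7), D (0.46).
The fourth oldest is E at 44.7 Ma, which lies in 66–23.03 Ma: the Paleogene.
The fifth oldest is D at 0.46 Ma; separation = |44.7 − 0.46| = 44.24 Myr.

E, in the Paleogene; 44.24 million years to D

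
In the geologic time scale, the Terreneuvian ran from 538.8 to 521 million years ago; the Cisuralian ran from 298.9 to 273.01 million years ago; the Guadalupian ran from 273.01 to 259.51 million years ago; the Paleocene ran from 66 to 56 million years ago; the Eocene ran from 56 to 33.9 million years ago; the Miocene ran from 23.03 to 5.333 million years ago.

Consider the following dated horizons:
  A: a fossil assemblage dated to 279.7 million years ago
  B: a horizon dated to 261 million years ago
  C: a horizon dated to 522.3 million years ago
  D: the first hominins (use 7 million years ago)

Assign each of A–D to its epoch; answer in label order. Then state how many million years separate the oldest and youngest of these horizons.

A: 279.7 Ma lies in 298.9–273.01 Ma, so Cisuralian.
B: 261 Ma lies in 273.01–259.51 Ma, so Guadalupian.
C: 522.3 Ma lies in 538.8–521 Ma, so Terreneuvian.
D: 7 Ma lies in 23.03–5.333 Ma, so Miocene.
Oldest = 522.3 Ma, youngest = 7 Ma → span 515.3 Myr.

A — Cisuralian; B — Guadalupian; C — Terreneuvian; D — Miocene; span 515.3 million years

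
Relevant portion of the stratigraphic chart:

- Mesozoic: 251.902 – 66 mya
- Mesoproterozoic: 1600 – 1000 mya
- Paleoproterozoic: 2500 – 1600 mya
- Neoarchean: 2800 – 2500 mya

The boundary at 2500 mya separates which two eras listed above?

The Neoarchean ends at 2500 mya and the Paleoproterozoic begins at 2500 mya, so they share that boundary.

Neoarchean and Paleoproterozoic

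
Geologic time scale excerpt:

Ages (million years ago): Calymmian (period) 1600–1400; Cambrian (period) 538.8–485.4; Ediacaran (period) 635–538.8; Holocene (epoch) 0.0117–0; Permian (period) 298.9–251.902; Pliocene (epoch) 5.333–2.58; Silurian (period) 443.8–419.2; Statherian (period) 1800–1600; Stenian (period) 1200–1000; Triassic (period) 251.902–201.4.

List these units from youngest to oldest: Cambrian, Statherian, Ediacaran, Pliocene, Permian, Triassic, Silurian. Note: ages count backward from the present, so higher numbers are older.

Pliocene, then Triassic, then Permian, then Silurian, then Cambrian, then Ediacaran, then Statherian

Read off each span (Ma): Cambrian 538.8–485.4; Statherian 1800–1600; Ediacaran 635–538.8; Pliocene 5.333–2.58; Permian 298.9–251.902; Triassic 251.902–201.4; Silurian 443.8–419.2.
Larger Ma is older, so oldest→youngest is Statherian, Ediacaran, Cambrian, Silurian, Permian, Triassic, Pliocene; reverse it for youngest→oldest.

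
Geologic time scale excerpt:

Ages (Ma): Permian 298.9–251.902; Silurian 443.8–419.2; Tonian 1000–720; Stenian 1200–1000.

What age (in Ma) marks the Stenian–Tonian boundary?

The Stenian ends and the Tonian begins at 1000 Ma.

1000 Ma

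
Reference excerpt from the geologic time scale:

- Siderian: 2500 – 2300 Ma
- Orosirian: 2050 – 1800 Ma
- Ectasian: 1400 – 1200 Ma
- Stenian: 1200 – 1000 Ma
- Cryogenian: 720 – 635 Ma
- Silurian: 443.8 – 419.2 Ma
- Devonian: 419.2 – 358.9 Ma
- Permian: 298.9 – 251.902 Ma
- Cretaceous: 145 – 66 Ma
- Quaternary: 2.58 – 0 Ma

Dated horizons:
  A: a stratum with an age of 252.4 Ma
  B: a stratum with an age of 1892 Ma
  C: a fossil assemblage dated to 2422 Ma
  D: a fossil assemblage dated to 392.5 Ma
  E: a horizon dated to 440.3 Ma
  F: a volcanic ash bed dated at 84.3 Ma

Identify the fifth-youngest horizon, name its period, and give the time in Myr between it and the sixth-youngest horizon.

Sorted youngest-first by Ma: F (84.3), A (252.4), D (392.5), E (440.3), B (1892), C (2422).
The fifth youngest is B at 1892 Ma, which lies in 2050–1800 Ma: the Orosirian.
The sixth youngest is C at 2422 Ma; separation = |1892 − 2422| = 530 Myr.

B, in the Orosirian; 530 million years to C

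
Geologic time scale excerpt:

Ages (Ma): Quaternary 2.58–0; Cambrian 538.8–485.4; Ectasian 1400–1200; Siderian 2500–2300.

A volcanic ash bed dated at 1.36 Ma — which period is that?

Quaternary

1.36 Ma lies between 2.58 and 0 Ma, so it falls in the Quaternary.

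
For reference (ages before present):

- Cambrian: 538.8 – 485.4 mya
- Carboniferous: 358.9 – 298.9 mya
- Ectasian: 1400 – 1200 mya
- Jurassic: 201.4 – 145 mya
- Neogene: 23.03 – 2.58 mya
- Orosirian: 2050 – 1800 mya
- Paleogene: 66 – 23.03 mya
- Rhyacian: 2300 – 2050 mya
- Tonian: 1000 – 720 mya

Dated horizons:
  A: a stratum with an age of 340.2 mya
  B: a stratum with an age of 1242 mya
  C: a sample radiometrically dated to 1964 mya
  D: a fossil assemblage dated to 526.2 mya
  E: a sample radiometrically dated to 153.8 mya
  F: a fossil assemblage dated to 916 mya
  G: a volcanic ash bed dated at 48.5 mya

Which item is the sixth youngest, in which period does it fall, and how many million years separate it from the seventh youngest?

Smaller Ma means younger, so youngest first: G 48.5 < E 153.8 < A 340.2 < D 526.2 < F 916 < B 1242 < C 1964.
Counting 6 along gives B (1242 Ma); the excerpt puts that inside the Ectasian, 1400–1200 Ma.
Next in line is C (1964 Ma), and 1964 − 1242 = 722 Myr.

B, in the Ectasian; 722 million years to C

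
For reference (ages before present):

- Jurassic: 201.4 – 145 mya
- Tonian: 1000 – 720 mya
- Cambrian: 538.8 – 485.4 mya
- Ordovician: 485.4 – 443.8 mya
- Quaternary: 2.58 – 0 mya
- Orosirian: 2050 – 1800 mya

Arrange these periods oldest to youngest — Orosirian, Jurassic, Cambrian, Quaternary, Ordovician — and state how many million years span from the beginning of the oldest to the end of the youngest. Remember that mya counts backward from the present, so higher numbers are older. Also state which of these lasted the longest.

Start ages (Ma): Orosirian 2050, Cambrian 538.8, Ordovician 485.4, Jurassic 201.4, Quaternary 2.58.
Ordered oldest to youngest: Orosirian, Cambrian, Ordovician, Jurassic, Quaternary.
Span = 2050 − 0 = 2050 Myr.
Durations: Jurassic 56.4, Orosirian 250, Cambrian 53.4, Quaternary 2.58, Ordovician 41.6 → longest is Orosirian (250 Myr).

Orosirian, Cambrian, Ordovician, Jurassic, Quaternary; total span 2050 Myr; longest is Orosirian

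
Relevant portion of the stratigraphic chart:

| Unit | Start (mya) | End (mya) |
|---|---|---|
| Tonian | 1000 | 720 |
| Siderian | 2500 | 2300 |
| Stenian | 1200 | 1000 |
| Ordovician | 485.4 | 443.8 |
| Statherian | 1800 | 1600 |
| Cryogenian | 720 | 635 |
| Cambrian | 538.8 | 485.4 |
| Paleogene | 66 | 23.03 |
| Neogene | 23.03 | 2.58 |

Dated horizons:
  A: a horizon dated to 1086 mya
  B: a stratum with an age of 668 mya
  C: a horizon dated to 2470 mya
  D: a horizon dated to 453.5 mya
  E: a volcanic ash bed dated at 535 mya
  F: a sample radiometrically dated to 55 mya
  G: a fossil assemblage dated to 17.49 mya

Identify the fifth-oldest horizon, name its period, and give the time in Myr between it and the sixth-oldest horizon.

D, in the Ordovician; 398.5 million years to F

Larger Ma means older, so oldest first: C 2470 > A 1086 > B 668 > E 535 > D 453.5 > F 55 > G 17.49.
Counting 5 along gives D (453.5 Ma); the excerpt puts that inside the Ordovician, 485.4–443.8 Ma.
Next in line is F (55 Ma), and 453.5 − 55 = 398.5 Myr.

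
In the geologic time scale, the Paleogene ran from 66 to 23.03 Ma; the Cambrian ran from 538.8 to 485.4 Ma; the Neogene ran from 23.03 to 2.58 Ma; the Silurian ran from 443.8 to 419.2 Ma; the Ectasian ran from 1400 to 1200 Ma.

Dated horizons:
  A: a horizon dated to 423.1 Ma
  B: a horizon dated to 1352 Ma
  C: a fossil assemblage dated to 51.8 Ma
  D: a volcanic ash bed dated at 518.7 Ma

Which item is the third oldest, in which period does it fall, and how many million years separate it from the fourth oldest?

Sorted oldest-first by Ma: B (1352), D (518.7), A (423.1), C (51.8).
The third oldest is A at 423.1 Ma, which lies in 443.8–419.2 Ma: the Silurian.
The fourth oldest is C at 51.8 Ma; separation = |423.1 − 51.8| = 371.3 Myr.

A, in the Silurian; 371.3 million years to C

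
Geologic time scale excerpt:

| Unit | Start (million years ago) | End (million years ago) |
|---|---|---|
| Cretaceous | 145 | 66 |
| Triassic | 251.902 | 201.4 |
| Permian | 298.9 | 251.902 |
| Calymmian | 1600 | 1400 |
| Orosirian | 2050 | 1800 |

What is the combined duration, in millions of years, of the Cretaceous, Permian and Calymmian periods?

Each duration: Cretaceous = 79; Permian = 46.998; Calymmian = 200.
Sum: 79 + 46.998 + 200 = 325.998 Myr.

325.998 million years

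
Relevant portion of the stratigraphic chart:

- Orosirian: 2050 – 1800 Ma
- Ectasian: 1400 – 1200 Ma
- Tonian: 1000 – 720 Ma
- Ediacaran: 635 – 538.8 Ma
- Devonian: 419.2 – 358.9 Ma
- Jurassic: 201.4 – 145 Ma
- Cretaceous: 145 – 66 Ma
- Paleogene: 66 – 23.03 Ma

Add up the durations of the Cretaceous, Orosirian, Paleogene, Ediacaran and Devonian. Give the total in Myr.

528.47 million years

Each duration: Cretaceous = 79; Orosirian = 250; Paleogene = 42.97; Ediacaran = 96.2; Devonian = 60.3.
Sum: 79 + 250 + 42.97 + 96.2 + 60.3 = 528.47 Myr.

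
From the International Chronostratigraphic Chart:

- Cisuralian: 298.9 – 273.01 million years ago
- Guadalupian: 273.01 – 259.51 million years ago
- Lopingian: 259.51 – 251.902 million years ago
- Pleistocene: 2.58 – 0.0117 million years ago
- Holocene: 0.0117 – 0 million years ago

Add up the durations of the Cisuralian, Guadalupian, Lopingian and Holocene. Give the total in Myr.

47.0097 million years

Each duration: Cisuralian = 25.89; Guadalupian = 13.5; Lopingian = 7.608; Holocene = 0.0117.
Sum: 25.89 + 13.5 + 7.608 + 0.0117 = 47.0097 Myr.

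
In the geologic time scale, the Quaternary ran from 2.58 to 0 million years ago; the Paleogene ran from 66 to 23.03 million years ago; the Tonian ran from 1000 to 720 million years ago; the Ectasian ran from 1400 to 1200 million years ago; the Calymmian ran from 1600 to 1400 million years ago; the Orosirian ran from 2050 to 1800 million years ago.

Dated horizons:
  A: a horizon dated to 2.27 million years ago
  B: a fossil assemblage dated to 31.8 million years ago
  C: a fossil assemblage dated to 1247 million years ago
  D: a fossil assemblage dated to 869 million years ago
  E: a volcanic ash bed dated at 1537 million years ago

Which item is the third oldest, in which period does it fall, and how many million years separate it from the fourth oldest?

D, in the Tonian; 837.2 million years to B

Sorted oldest-first by Ma: E (1537), C (1247), D (869), B (31.8), A (2.27).
The third oldest is D at 869 Ma, which lies in 1000–720 Ma: the Tonian.
The fourth oldest is B at 31.8 Ma; separation = |869 − 31.8| = 837.2 Myr.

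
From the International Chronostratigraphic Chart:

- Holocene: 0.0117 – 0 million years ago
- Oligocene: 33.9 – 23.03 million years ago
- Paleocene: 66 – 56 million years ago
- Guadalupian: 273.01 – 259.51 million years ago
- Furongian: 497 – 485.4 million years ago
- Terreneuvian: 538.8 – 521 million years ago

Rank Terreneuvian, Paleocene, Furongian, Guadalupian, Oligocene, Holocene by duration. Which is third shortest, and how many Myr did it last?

Oligocene, 10.87 million years

Start − end for each: Terreneuvian 538.8 − 521 = 17.8; Paleocene 66 − 56 = 10; Furongian 497 − 485.4 = 11.6; Guadalupian 273.01 − 259.51 = 13.5; Oligocene 33.9 − 23.03 = 10.87; Holocene 0.0117 − 0 = 0.0117.
Ranking these from shortest: Holocene < Paleocene < Oligocene < Furongian < Guadalupian < Terreneuvian.
Position 3 in that ranking is Oligocene, which lasted 10.87 Myr.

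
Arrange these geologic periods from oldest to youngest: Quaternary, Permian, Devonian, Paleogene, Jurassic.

Devonian, Permian, Jurassic, Paleogene, Quaternary

Era membership (oldest first within each) — Paleozoic: Devonian, Permian; Mesozoic: Jurassic; Cenozoic: Paleogene, Quaternary. Paleozoic precedes Mesozoic, which precedes Cenozoic. Concatenating the groups in that era order gives oldest to youngest directly.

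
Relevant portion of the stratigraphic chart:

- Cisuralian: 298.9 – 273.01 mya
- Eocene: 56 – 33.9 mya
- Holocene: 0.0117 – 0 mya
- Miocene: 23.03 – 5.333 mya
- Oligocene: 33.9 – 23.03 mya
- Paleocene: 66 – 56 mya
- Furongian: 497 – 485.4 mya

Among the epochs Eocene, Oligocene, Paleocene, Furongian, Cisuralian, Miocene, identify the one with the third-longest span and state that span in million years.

Miocene, 17.697 million years

Durations: Eocene 22.1; Oligocene 10.87; Paleocene 10; Furongian 11.6; Cisuralian 25.89; Miocene 17.697 Myr.
Sorted longest-first: Cisuralian (25.89), Eocene (22.1), Miocene (17.697), Furongian (11.6), Oligocene (10.87), Paleocene (10).
The third longest is Miocene at 17.697 Myr.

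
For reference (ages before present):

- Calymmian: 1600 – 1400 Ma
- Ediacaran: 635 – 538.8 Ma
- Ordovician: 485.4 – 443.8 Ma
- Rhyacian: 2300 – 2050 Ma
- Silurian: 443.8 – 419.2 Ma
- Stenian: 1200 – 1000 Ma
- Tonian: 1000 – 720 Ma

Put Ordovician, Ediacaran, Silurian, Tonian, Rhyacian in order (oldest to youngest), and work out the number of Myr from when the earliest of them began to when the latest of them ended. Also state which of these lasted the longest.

Rhyacian, Tonian, Ediacaran, Ordovician, Silurian; total span 1880.8 Myr; longest is Tonian

From the excerpt: Ordovician 485.4–443.8; Ediacaran 635–538.8; Silurian 443.8–419.2; Tonian 1000–720; Rhyacian 2300–2050 (Ma).
Larger Ma is earlier, so the oldest is Rhyacian and the youngest is Silurian; oldest to youngest: Rhyacian, Tonian, Ediacaran, Ordovician, Silurian.
Oldest start 2300 minus youngest end 419.2 gives 1880.8 Myr overall.
Individual lengths (start − end): Silurian 24.6; Ediacaran 96.2; Tonian 280; Rhyacian 250; Ordovician 41.6. The largest is Tonian at 280 Myr.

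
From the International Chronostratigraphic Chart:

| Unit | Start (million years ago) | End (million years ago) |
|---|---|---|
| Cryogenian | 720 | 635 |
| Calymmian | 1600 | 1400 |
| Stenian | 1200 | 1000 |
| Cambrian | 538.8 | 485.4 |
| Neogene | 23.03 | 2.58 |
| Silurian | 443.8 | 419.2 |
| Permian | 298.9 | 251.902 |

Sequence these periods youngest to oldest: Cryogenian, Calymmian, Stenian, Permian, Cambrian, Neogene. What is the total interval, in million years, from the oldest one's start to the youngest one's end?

Start ages (Ma): Calymmian 1600, Stenian 1200, Cryogenian 720, Cambrian 538.8, Permian 298.9, Neogene 23.03.
Ordered youngest to oldest: Neogene, Permian, Cambrian, Cryogenian, Stenian, Calymmian.
Span = 1600 − 2.58 = 1597.42 Myr.

Neogene → Permian → Cambrian → Cryogenian → Stenian → Calymmian; total span 1597.42 Myr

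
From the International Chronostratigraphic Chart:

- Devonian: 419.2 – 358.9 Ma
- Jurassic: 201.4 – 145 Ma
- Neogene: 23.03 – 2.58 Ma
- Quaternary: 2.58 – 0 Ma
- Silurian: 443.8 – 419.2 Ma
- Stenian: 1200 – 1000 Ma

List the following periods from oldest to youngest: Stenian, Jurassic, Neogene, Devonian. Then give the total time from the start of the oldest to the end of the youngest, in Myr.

From the excerpt: Stenian 1200–1000; Jurassic 201.4–145; Neogene 23.03–2.58; Devonian 419.2–358.9 (Ma).
Larger Ma is earlier, so the oldest is Stenian and the youngest is Neogene; oldest to youngest: Stenian, Devonian, Jurassic, Neogene.
Oldest start 1200 minus youngest end 2.58 gives 1197.42 Myr overall.

Stenian, Devonian, Jurassic, Neogene; total span 1197.42 Myr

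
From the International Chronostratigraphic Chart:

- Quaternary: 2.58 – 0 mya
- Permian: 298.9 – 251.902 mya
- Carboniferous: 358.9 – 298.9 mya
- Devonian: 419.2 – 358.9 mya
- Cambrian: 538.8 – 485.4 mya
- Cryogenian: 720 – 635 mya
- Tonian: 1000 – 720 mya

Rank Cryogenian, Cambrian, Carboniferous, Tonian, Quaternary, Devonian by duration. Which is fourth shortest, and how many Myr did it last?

Start − end for each: Cryogenian 720 − 635 = 85; Cambrian 538.8 − 485.4 = 53.4; Carboniferous 358.9 − 298.9 = 60; Tonian 1000 − 720 = 280; Quaternary 2.58 − 0 = 2.58; Devonian 419.2 − 358.9 = 60.3.
Ranking these from shortest: Quaternary < Cambrian < Carboniferous < Devonian < Cryogenian < Tonian.
Position 4 in that ranking is Devonian, which lasted 60.3 Myr.

Devonian, 60.3 million years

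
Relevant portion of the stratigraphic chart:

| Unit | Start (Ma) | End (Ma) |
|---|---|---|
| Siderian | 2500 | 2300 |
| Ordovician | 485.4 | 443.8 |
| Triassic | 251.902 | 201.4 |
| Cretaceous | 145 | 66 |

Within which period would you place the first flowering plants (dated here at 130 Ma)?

130 Ma lies between 145 and 66 Ma, so it falls in the Cretaceous.

Cretaceous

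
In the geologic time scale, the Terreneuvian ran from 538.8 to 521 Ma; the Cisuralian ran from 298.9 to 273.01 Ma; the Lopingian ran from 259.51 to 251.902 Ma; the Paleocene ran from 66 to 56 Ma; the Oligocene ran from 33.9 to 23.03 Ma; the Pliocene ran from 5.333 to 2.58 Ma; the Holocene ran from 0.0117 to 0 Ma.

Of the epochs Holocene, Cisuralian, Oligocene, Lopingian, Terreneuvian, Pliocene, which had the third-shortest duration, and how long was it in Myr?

Start − end for each: Holocene 0.0117 − 0 = 0.0117; Cisuralian 298.9 − 273.01 = 25.89; Oligocene 33.9 − 23.03 = 10.87; Lopingian 259.51 − 251.902 = 7.608; Terreneuvian 538.8 − 521 = 17.8; Pliocene 5.333 − 2.58 = 2.753.
Ranking these from shortest: Holocene < Pliocene < Lopingian < Oligocene < Terreneuvian < Cisuralian.
Position 3 in that ranking is Lopingian, which lasted 7.608 Myr.

Lopingian, 7.608 million years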